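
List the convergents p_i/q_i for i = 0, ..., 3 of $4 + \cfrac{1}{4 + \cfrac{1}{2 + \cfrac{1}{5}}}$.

4/1, 17/4, 38/9, 207/49

Using the convergent recurrence p_i = a_i*p_{i-1} + p_{i-2}, q_i = a_i*q_{i-1} + q_{i-2} with p_{-2}=0, p_{-1}=1, q_{-2}=1, q_{-1}=0:
  i=0: a_0=4, p_0 = 4*1 + 0 = 4, q_0 = 4*0 + 1 = 1.
  i=1: a_1=4, p_1 = 4*4 + 1 = 17, q_1 = 4*1 + 0 = 4.
  i=2: a_2=2, p_2 = 2*17 + 4 = 38, q_2 = 2*4 + 1 = 9.
  i=3: a_3=5, p_3 = 5*38 + 17 = 207, q_3 = 5*9 + 4 = 49.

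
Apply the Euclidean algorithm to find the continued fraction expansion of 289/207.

Run the Euclidean algorithm on 289 and 207; the successive quotients are the partial quotients a_0, a_1, ... (each step inverts the fractional part left over by the previous one):
  289 = 1*207 + 82, so a_0 = 1.
  207 = 2*82 + 43, so a_1 = 2.
  82 = 1*43 + 39, so a_2 = 1.
  43 = 1*39 + 4, so a_3 = 1.
  39 = 9*4 + 3, so a_4 = 9.
  4 = 1*3 + 1, so a_5 = 1.
  3 = 3*1 + 0, so a_6 = 3.
The remainder reaches 0 after 7 divisions, so the expansion has 7 partial quotients, read off in order.

[1; 2, 1, 1, 9, 1, 3]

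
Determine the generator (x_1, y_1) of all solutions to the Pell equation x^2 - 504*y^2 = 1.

(x, y) = (449, 20)

First expand sqrt(504) as a continued fraction. With x_i = (sqrt(504) + m_i)/d_i and (m_0, d_0) = (0, 1): a_0 = floor(sqrt(504)) = 22, since 22^2 = 484 <= 504 < 529 = 23^2.
Iterate m_{i+1} = d_i*a_i - m_i, d_{i+1} = (504 - m_{i+1}^2)/d_i, a_{i+1} = floor((a_0 + m_{i+1})/d_{i+1}):
  m_1 = 1*22 - 0 = 22, d_1 = (504 - 22^2)/1 = 20/1 = 20, a_1 = floor((22 + 22)/20) = 2.
  m_2 = 20*2 - 22 = 18, d_2 = (504 - 18^2)/20 = 180/20 = 9, a_2 = floor((22 + 18)/9) = 4.
  m_3 = 9*4 - 18 = 18, d_3 = (504 - 18^2)/9 = 180/9 = 20, a_3 = floor((22 + 18)/20) = 2.
  m_4 = 20*2 - 18 = 22, d_4 = (504 - 22^2)/20 = 20/20 = 1, a_4 = floor((22 + 22)/1) = 44.
  m_5 = 1*44 - 22 = 22, d_5 = (504 - 22^2)/1 = 20/1 = 20: (m_5, d_5) = (m_1, d_1) = (22, 20), so from here the quotients repeat a_1, ..., a_4; the period length is 4.
So sqrt(504) = [22; (2, 4, 2, 44)] with period length k = 4.
k is even, so the fundamental solution of x^2 - 504y^2 = 1 is (p_{k-1}, q_{k-1}) = (p_3, q_3); compute convergents through index 3.
Convergents (p_i = a_i*p_{i-1} + p_{i-2}, q_i = a_i*q_{i-1} + q_{i-2} with p_{-2}=0, p_{-1}=1, q_{-2}=1, q_{-1}=0):
  i=0: a_0=22, p_0 = 22*1 + 0 = 22, q_0 = 22*0 + 1 = 1.
  i=1: a_1=2, p_1 = 2*22 + 1 = 45, q_1 = 2*1 + 0 = 2.
  i=2: a_2=4, p_2 = 4*45 + 22 = 202, q_2 = 4*2 + 1 = 9.
  i=3: a_3=2, p_3 = 2*202 + 45 = 449, q_3 = 2*9 + 2 = 20.
Check: 449^2 - 504*20^2 = 201601 - 201600 = 1, so (x, y) = (449, 20) solves the equation, and by the theorem it is the least positive solution.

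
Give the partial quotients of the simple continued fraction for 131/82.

Run the Euclidean algorithm on 131 and 82; the successive quotients are the partial quotients a_0, a_1, ... (each step inverts the fractional part left over by the previous one):
  131 = 1*82 + 49, so a_0 = 1.
  82 = 1*49 + 33, so a_1 = 1.
  49 = 1*33 + 16, so a_2 = 1.
  33 = 2*16 + 1, so a_3 = 2.
  16 = 16*1 + 0, so a_4 = 16.
The remainder reaches 0 after 5 divisions, so the expansion has 5 partial quotients, read off in order.

[1; 1, 1, 2, 16]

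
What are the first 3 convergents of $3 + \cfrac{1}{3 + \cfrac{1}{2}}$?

Using the convergent recurrence p_i = a_i*p_{i-1} + p_{i-2}, q_i = a_i*q_{i-1} + q_{i-2} with p_{-2}=0, p_{-1}=1, q_{-2}=1, q_{-1}=0:
  i=0: a_0=3, p_0 = 3*1 + 0 = 3, q_0 = 3*0 + 1 = 1.
  i=1: a_1=3, p_1 = 3*3 + 1 = 10, q_1 = 3*1 + 0 = 3.
  i=2: a_2=2, p_2 = 2*10 + 3 = 23, q_2 = 2*3 + 1 = 7.

3/1, 10/3, 23/7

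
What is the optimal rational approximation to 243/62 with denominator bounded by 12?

47/12

Expand x = 243/62 as a continued fraction with the Euclidean algorithm:
  243 = 3*62 + 57, so a_0 = 3.
  62 = 1*57 + 5, so a_1 = 1.
  57 = 11*5 + 2, so a_2 = 11.
  5 = 2*2 + 1, so a_3 = 2.
  2 = 2*1 + 0, so a_4 = 2.
so x = [3; 1, 11, 2, 2].
Convergents (p_i = a_i*p_{i-1} + p_{i-2}, q_i = a_i*q_{i-1} + q_{i-2} with p_{-2}=0, p_{-1}=1, q_{-2}=1, q_{-1}=0), until the denominator exceeds 12:
  i=0: a_0=3, p_0 = 3*1 + 0 = 3, q_0 = 3*0 + 1 = 1.
  i=1: a_1=1, p_1 = 1*3 + 1 = 4, q_1 = 1*1 + 0 = 1.
  i=2: a_2=11, p_2 = 11*4 + 3 = 47, q_2 = 11*1 + 1 = 12.
  i=3: a_3=2, p_3 = 2*47 + 4 = 98, q_3 = 2*12 + 1 = 25.
q_3 = 25 > 12, so the last convergent with denominator <= 12 is p_2/q_2 = 47/12.
The closest fraction with denominator <= 12 is either p_2/q_2 or the intermediate fraction (k*p_2 + p_1)/(k*q_2 + q_1) with the largest k >= 1 whose denominator stays <= 12; these approach x as k grows, and every other convergent or intermediate fraction in range is farther away.
Largest k: floor((12 - q_1)/q_2) = floor((12 - 1)/12) = 0.
Since k = 0, no intermediate fraction beyond p_2/q_2 has denominator <= 12, so the convergent 47/12 is the closest (its error is |243*12 - 47*62|/(62*12) = 2/744).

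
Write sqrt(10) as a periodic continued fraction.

Write x_i = (sqrt(10) + m_i)/d_i with (m_0, d_0) = (0, 1). a_0 = floor(sqrt(10)) = 3, since 3^2 = 9 <= 10 < 16 = 4^2.
Iterate m_{i+1} = d_i*a_i - m_i, d_{i+1} = (10 - m_{i+1}^2)/d_i, a_{i+1} = floor((a_0 + m_{i+1})/d_{i+1}):
  m_1 = 1*3 - 0 = 3, d_1 = (10 - 3^2)/1 = 1/1 = 1, a_1 = floor((3 + 3)/1) = 6.
  m_2 = 1*6 - 3 = 3, d_2 = (10 - 3^2)/1 = 1/1 = 1: (m_2, d_2) = (m_1, d_1) = (3, 1), so from here the quotient a_1 repeats; the period length is 1.
Hence the expansion of sqrt(10) is a_0 = 3 followed by the repeating block 6 (period 1).

[3; (6)]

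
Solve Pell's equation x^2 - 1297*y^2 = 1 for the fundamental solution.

First expand sqrt(1297) as a continued fraction. With x_i = (sqrt(1297) + m_i)/d_i and (m_0, d_0) = (0, 1): a_0 = floor(sqrt(1297)) = 36, since 36^2 = 1296 <= 1297 < 1369 = 37^2.
Iterate m_{i+1} = d_i*a_i - m_i, d_{i+1} = (1297 - m_{i+1}^2)/d_i, a_{i+1} = floor((a_0 + m_{i+1})/d_{i+1}):
  m_1 = 1*36 - 0 = 36, d_1 = (1297 - 36^2)/1 = 1/1 = 1, a_1 = floor((36 + 36)/1) = 72.
  m_2 = 1*72 - 36 = 36, d_2 = (1297 - 36^2)/1 = 1/1 = 1: (m_2, d_2) = (m_1, d_1) = (36, 1), so from here the quotient a_1 repeats; the period length is 1.
So sqrt(1297) = [36; (72)] with period length k = 1.
k is odd, so (p_{k-1}, q_{k-1}) only solves x^2 - 1297y^2 = -1 and the fundamental solution of x^2 - 1297y^2 = 1 is (p_{2k-1}, q_{2k-1}) = (p_1, q_1); compute convergents through index 1, running through the period twice.
Convergents (p_i = a_i*p_{i-1} + p_{i-2}, q_i = a_i*q_{i-1} + q_{i-2} with p_{-2}=0, p_{-1}=1, q_{-2}=1, q_{-1}=0):
  i=0: a_0=36, p_0 = 36*1 + 0 = 36, q_0 = 36*0 + 1 = 1.
  i=1: a_1=72, p_1 = 72*36 + 1 = 2593, q_1 = 72*1 + 0 = 72.
Indeed p_0^2 - 1297*q_0^2 = 1296 - 1297 = -1, not +1.
Check: 2593^2 - 1297*72^2 = 6723649 - 6723648 = 1, so (x, y) = (2593, 72) solves the equation, and by the theorem it is the least positive solution.

(x, y) = (2593, 72)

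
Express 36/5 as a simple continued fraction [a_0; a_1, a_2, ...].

[7; 5]

Run the Euclidean algorithm on 36 and 5; the successive quotients are the partial quotients a_0, a_1, ... (each step inverts the fractional part left over by the previous one):
  36 = 7*5 + 1, so a_0 = 7.
  5 = 5*1 + 0, so a_1 = 5.
The remainder reaches 0 after 2 divisions, so the expansion has 2 partial quotients, read off in order.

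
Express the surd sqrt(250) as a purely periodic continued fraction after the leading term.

Write x_i = (sqrt(250) + m_i)/d_i with (m_0, d_0) = (0, 1). a_0 = floor(sqrt(250)) = 15, since 15^2 = 225 <= 250 < 256 = 16^2.
Iterate m_{i+1} = d_i*a_i - m_i, d_{i+1} = (250 - m_{i+1}^2)/d_i, a_{i+1} = floor((a_0 + m_{i+1})/d_{i+1}):
  m_1 = 1*15 - 0 = 15, d_1 = (250 - 15^2)/1 = 25/1 = 25, a_1 = floor((15 + 15)/25) = 1.
  m_2 = 25*1 - 15 = 10, d_2 = (250 - 10^2)/25 = 150/25 = 6, a_2 = floor((15 + 10)/6) = 4.
  m_3 = 6*4 - 10 = 14, d_3 = (250 - 14^2)/6 = 54/6 = 9, a_3 = floor((15 + 14)/9) = 3.
  m_4 = 9*3 - 14 = 13, d_4 = (250 - 13^2)/9 = 81/9 = 9, a_4 = floor((15 + 13)/9) = 3.
  m_5 = 9*3 - 13 = 14, d_5 = (250 - 14^2)/9 = 54/9 = 6, a_5 = floor((15 + 14)/6) = 4.
  m_6 = 6*4 - 14 = 10, d_6 = (250 - 10^2)/6 = 150/6 = 25, a_6 = floor((15 + 10)/25) = 1.
  m_7 = 25*1 - 10 = 15, d_7 = (250 - 15^2)/25 = 25/25 = 1, a_7 = floor((15 + 15)/1) = 30.
  m_8 = 1*30 - 15 = 15, d_8 = (250 - 15^2)/1 = 25/1 = 25: (m_8, d_8) = (m_1, d_1) = (15, 25), so from here the quotients repeat a_1, ..., a_7; the period length is 7.
Hence the expansion of sqrt(250) is a_0 = 15 followed by the repeating block 1, 4, 3, 3, 4, 1, 30 (period 7).

[15; (1, 4, 3, 3, 4, 1, 30)]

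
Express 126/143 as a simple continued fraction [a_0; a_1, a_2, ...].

[0; 1, 7, 2, 2, 3]

Run the Euclidean algorithm on 126 and 143; the successive quotients are the partial quotients a_0, a_1, ... (each step inverts the fractional part left over by the previous one):
  126 = 0*143 + 126, so a_0 = 0.
  143 = 1*126 + 17, so a_1 = 1.
  126 = 7*17 + 7, so a_2 = 7.
  17 = 2*7 + 3, so a_3 = 2.
  7 = 2*3 + 1, so a_4 = 2.
  3 = 3*1 + 0, so a_5 = 3.
The remainder reaches 0 after 6 divisions, so the expansion has 6 partial quotients, read off in order.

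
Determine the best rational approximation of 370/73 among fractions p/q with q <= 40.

Expand x = 370/73 as a continued fraction with the Euclidean algorithm:
  370 = 5*73 + 5, so a_0 = 5.
  73 = 14*5 + 3, so a_1 = 14.
  5 = 1*3 + 2, so a_2 = 1.
  3 = 1*2 + 1, so a_3 = 1.
  2 = 2*1 + 0, so a_4 = 2.
so x = [5; 14, 1, 1, 2].
Convergents (p_i = a_i*p_{i-1} + p_{i-2}, q_i = a_i*q_{i-1} + q_{i-2} with p_{-2}=0, p_{-1}=1, q_{-2}=1, q_{-1}=0), until the denominator exceeds 40:
  i=0: a_0=5, p_0 = 5*1 + 0 = 5, q_0 = 5*0 + 1 = 1.
  i=1: a_1=14, p_1 = 14*5 + 1 = 71, q_1 = 14*1 + 0 = 14.
  i=2: a_2=1, p_2 = 1*71 + 5 = 76, q_2 = 1*14 + 1 = 15.
  i=3: a_3=1, p_3 = 1*76 + 71 = 147, q_3 = 1*15 + 14 = 29.
  i=4: a_4=2, p_4 = 2*147 + 76 = 370, q_4 = 2*29 + 15 = 73.
q_4 = 73 > 40, so the last convergent with denominator <= 40 is p_3/q_3 = 147/29.
The closest fraction with denominator <= 40 is either p_3/q_3 or the intermediate fraction (k*p_3 + p_2)/(k*q_3 + q_2) with the largest k >= 1 whose denominator stays <= 40; these approach x as k grows, and every other convergent or intermediate fraction in range is farther away.
Largest k: floor((40 - q_2)/q_3) = floor((40 - 15)/29) = 0.
Since k = 0, no intermediate fraction beyond p_3/q_3 has denominator <= 40, so the convergent 147/29 is the closest (its error is |370*29 - 147*73|/(73*29) = 1/2117).

147/29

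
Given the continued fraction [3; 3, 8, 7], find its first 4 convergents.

3/1, 10/3, 83/25, 591/178

Using the convergent recurrence p_i = a_i*p_{i-1} + p_{i-2}, q_i = a_i*q_{i-1} + q_{i-2} with p_{-2}=0, p_{-1}=1, q_{-2}=1, q_{-1}=0:
  i=0: a_0=3, p_0 = 3*1 + 0 = 3, q_0 = 3*0 + 1 = 1.
  i=1: a_1=3, p_1 = 3*3 + 1 = 10, q_1 = 3*1 + 0 = 3.
  i=2: a_2=8, p_2 = 8*10 + 3 = 83, q_2 = 8*3 + 1 = 25.
  i=3: a_3=7, p_3 = 7*83 + 10 = 591, q_3 = 7*25 + 3 = 178.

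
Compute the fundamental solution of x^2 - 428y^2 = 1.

(x, y) = (1850887, 89466)

First expand sqrt(428) as a continued fraction. With x_i = (sqrt(428) + m_i)/d_i and (m_0, d_0) = (0, 1): a_0 = floor(sqrt(428)) = 20, since 20^2 = 400 <= 428 < 441 = 21^2.
Iterate m_{i+1} = d_i*a_i - m_i, d_{i+1} = (428 - m_{i+1}^2)/d_i, a_{i+1} = floor((a_0 + m_{i+1})/d_{i+1}):
  m_1 = 1*20 - 0 = 20, d_1 = (428 - 20^2)/1 = 28/1 = 28, a_1 = floor((20 + 20)/28) = 1.
  m_2 = 28*1 - 20 = 8, d_2 = (428 - 8^2)/28 = 364/28 = 13, a_2 = floor((20 + 8)/13) = 2.
  m_3 = 13*2 - 8 = 18, d_3 = (428 - 18^2)/13 = 104/13 = 8, a_3 = floor((20 + 18)/8) = 4.
  m_4 = 8*4 - 18 = 14, d_4 = (428 - 14^2)/8 = 232/8 = 29, a_4 = floor((20 + 14)/29) = 1.
  m_5 = 29*1 - 14 = 15, d_5 = (428 - 15^2)/29 = 203/29 = 7, a_5 = floor((20 + 15)/7) = 5.
  m_6 = 7*5 - 15 = 20, d_6 = (428 - 20^2)/7 = 28/7 = 4, a_6 = floor((20 + 20)/4) = 10.
  m_7 = 4*10 - 20 = 20, d_7 = (428 - 20^2)/4 = 28/4 = 7, a_7 = floor((20 + 20)/7) = 5.
  m_8 = 7*5 - 20 = 15, d_8 = (428 - 15^2)/7 = 203/7 = 29, a_8 = floor((20 + 15)/29) = 1.
  m_9 = 29*1 - 15 = 14, d_9 = (428 - 14^2)/29 = 232/29 = 8, a_9 = floor((20 + 14)/8) = 4.
  m_10 = 8*4 - 14 = 18, d_10 = (428 - 18^2)/8 = 104/8 = 13, a_10 = floor((20 + 18)/13) = 2.
  m_11 = 13*2 - 18 = 8, d_11 = (428 - 8^2)/13 = 364/13 = 28, a_11 = floor((20 + 8)/28) = 1.
  m_12 = 28*1 - 8 = 20, d_12 = (428 - 20^2)/28 = 28/28 = 1, a_12 = floor((20 + 20)/1) = 40.
  m_13 = 1*40 - 20 = 20, d_13 = (428 - 20^2)/1 = 28/1 = 28: (m_13, d_13) = (m_1, d_1) = (20, 28), so from here the quotients repeat a_1, ..., a_12; the period length is 12.
So sqrt(428) = [20; (1, 2, 4, 1, 5, 10, 5, 1, 4, 2, 1, 40)] with period length k = 12.
k is even, so the fundamental solution of x^2 - 428y^2 = 1 is (p_{k-1}, q_{k-1}) = (p_11, q_11); compute convergents through index 11.
Convergents (p_i = a_i*p_{i-1} + p_{i-2}, q_i = a_i*q_{i-1} + q_{i-2} with p_{-2}=0, p_{-1}=1, q_{-2}=1, q_{-1}=0):
  i=0: a_0=20, p_0 = 20*1 + 0 = 20, q_0 = 20*0 + 1 = 1.
  i=1: a_1=1, p_1 = 1*20 + 1 = 21, q_1 = 1*1 + 0 = 1.
  i=2: a_2=2, p_2 = 2*21 + 20 = 62, q_2 = 2*1 + 1 = 3.
  i=3: a_3=4, p_3 = 4*62 + 21 = 269, q_3 = 4*3 + 1 = 13.
  i=4: a_4=1, p_4 = 1*269 + 62 = 331, q_4 = 1*13 + 3 = 16.
  i=5: a_5=5, p_5 = 5*331 + 269 = 1924, q_5 = 5*16 + 13 = 93.
  i=6: a_6=10, p_6 = 10*1924 + 331 = 19571, q_6 = 10*93 + 16 = 946.
  i=7: a_7=5, p_7 = 5*19571 + 1924 = 99779, q_7 = 5*946 + 93 = 4823.
  i=8: a_8=1, p_8 = 1*99779 + 19571 = 119350, q_8 = 1*4823 + 946 = 5769.
  i=9: a_9=4, p_9 = 4*119350 + 99779 = 577179, q_9 = 4*5769 + 4823 = 27899.
  i=10: a_10=2, p_10 = 2*577179 + 119350 = 1273708, q_10 = 2*27899 + 5769 = 61567.
  i=11: a_11=1, p_11 = 1*1273708 + 577179 = 1850887, q_11 = 1*61567 + 27899 = 89466.
Check: 1850887^2 - 428*89466^2 = 3425782686769 - 3425782686768 = 1, so (x, y) = (1850887, 89466) solves the equation, and by the theorem it is the least positive solution.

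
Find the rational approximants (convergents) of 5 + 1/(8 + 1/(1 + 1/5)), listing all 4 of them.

Using the convergent recurrence p_i = a_i*p_{i-1} + p_{i-2}, q_i = a_i*q_{i-1} + q_{i-2} with p_{-2}=0, p_{-1}=1, q_{-2}=1, q_{-1}=0:
  i=0: a_0=5, p_0 = 5*1 + 0 = 5, q_0 = 5*0 + 1 = 1.
  i=1: a_1=8, p_1 = 8*5 + 1 = 41, q_1 = 8*1 + 0 = 8.
  i=2: a_2=1, p_2 = 1*41 + 5 = 46, q_2 = 1*8 + 1 = 9.
  i=3: a_3=5, p_3 = 5*46 + 41 = 271, q_3 = 5*9 + 8 = 53.

5/1, 41/8, 46/9, 271/53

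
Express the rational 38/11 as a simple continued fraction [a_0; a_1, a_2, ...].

[3; 2, 5]

Run the Euclidean algorithm on 38 and 11; the successive quotients are the partial quotients a_0, a_1, ... (each step inverts the fractional part left over by the previous one):
  38 = 3*11 + 5, so a_0 = 3.
  11 = 2*5 + 1, so a_1 = 2.
  5 = 5*1 + 0, so a_2 = 5.
The remainder reaches 0 after 3 divisions, so the expansion has 3 partial quotients, read off in order.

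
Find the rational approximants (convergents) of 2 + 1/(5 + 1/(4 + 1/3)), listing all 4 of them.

Using the convergent recurrence p_i = a_i*p_{i-1} + p_{i-2}, q_i = a_i*q_{i-1} + q_{i-2} with p_{-2}=0, p_{-1}=1, q_{-2}=1, q_{-1}=0:
  i=0: a_0=2, p_0 = 2*1 + 0 = 2, q_0 = 2*0 + 1 = 1.
  i=1: a_1=5, p_1 = 5*2 + 1 = 11, q_1 = 5*1 + 0 = 5.
  i=2: a_2=4, p_2 = 4*11 + 2 = 46, q_2 = 4*5 + 1 = 21.
  i=3: a_3=3, p_3 = 3*46 + 11 = 149, q_3 = 3*21 + 5 = 68.

2/1, 11/5, 46/21, 149/68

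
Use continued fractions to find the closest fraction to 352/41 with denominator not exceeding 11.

60/7

Expand x = 352/41 as a continued fraction with the Euclidean algorithm:
  352 = 8*41 + 24, so a_0 = 8.
  41 = 1*24 + 17, so a_1 = 1.
  24 = 1*17 + 7, so a_2 = 1.
  17 = 2*7 + 3, so a_3 = 2.
  7 = 2*3 + 1, so a_4 = 2.
  3 = 3*1 + 0, so a_5 = 3.
so x = [8; 1, 1, 2, 2, 3].
Convergents (p_i = a_i*p_{i-1} + p_{i-2}, q_i = a_i*q_{i-1} + q_{i-2} with p_{-2}=0, p_{-1}=1, q_{-2}=1, q_{-1}=0), until the denominator exceeds 11:
  i=0: a_0=8, p_0 = 8*1 + 0 = 8, q_0 = 8*0 + 1 = 1.
  i=1: a_1=1, p_1 = 1*8 + 1 = 9, q_1 = 1*1 + 0 = 1.
  i=2: a_2=1, p_2 = 1*9 + 8 = 17, q_2 = 1*1 + 1 = 2.
  i=3: a_3=2, p_3 = 2*17 + 9 = 43, q_3 = 2*2 + 1 = 5.
  i=4: a_4=2, p_4 = 2*43 + 17 = 103, q_4 = 2*5 + 2 = 12.
q_4 = 12 > 11, so the last convergent with denominator <= 11 is p_3/q_3 = 43/5.
The closest fraction with denominator <= 11 is either p_3/q_3 or the intermediate fraction (k*p_3 + p_2)/(k*q_3 + q_2) with the largest k >= 1 whose denominator stays <= 11; these approach x as k grows, and every other convergent or intermediate fraction in range is farther away.
Largest k: floor((11 - q_2)/q_3) = floor((11 - 2)/5) = 1.
That gives (1*43 + 17)/(1*5 + 2) = 60/7.
Compare the errors: |x - 43/5| = |352*5 - 43*41|/(41*5) = 3/205, and |x - 60/7| = |352*7 - 60*41|/(41*7) = 4/287.
Cross-multiplying, 4*205 = 820 < 861 = 3*287, so 4/287 is smaller: the intermediate fraction 60/7 is closer to x than 43/5.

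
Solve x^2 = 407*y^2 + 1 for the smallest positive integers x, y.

First expand sqrt(407) as a continued fraction. With x_i = (sqrt(407) + m_i)/d_i and (m_0, d_0) = (0, 1): a_0 = floor(sqrt(407)) = 20, since 20^2 = 400 <= 407 < 441 = 21^2.
Iterate m_{i+1} = d_i*a_i - m_i, d_{i+1} = (407 - m_{i+1}^2)/d_i, a_{i+1} = floor((a_0 + m_{i+1})/d_{i+1}):
  m_1 = 1*20 - 0 = 20, d_1 = (407 - 20^2)/1 = 7/1 = 7, a_1 = floor((20 + 20)/7) = 5.
  m_2 = 7*5 - 20 = 15, d_2 = (407 - 15^2)/7 = 182/7 = 26, a_2 = floor((20 + 15)/26) = 1.
  m_3 = 26*1 - 15 = 11, d_3 = (407 - 11^2)/26 = 286/26 = 11, a_3 = floor((20 + 11)/11) = 2.
  m_4 = 11*2 - 11 = 11, d_4 = (407 - 11^2)/11 = 286/11 = 26, a_4 = floor((20 + 11)/26) = 1.
  m_5 = 26*1 - 11 = 15, d_5 = (407 - 15^2)/26 = 182/26 = 7, a_5 = floor((20 + 15)/7) = 5.
  m_6 = 7*5 - 15 = 20, d_6 = (407 - 20^2)/7 = 7/7 = 1, a_6 = floor((20 + 20)/1) = 40.
  m_7 = 1*40 - 20 = 20, d_7 = (407 - 20^2)/1 = 7/1 = 7: (m_7, d_7) = (m_1, d_1) = (20, 7), so from here the quotients repeat a_1, ..., a_6; the period length is 6.
So sqrt(407) = [20; (5, 1, 2, 1, 5, 40)] with period length k = 6.
k is even, so the fundamental solution of x^2 - 407y^2 = 1 is (p_{k-1}, q_{k-1}) = (p_5, q_5); compute convergents through index 5.
Convergents (p_i = a_i*p_{i-1} + p_{i-2}, q_i = a_i*q_{i-1} + q_{i-2} with p_{-2}=0, p_{-1}=1, q_{-2}=1, q_{-1}=0):
  i=0: a_0=20, p_0 = 20*1 + 0 = 20, q_0 = 20*0 + 1 = 1.
  i=1: a_1=5, p_1 = 5*20 + 1 = 101, q_1 = 5*1 + 0 = 5.
  i=2: a_2=1, p_2 = 1*101 + 20 = 121, q_2 = 1*5 + 1 = 6.
  i=3: a_3=2, p_3 = 2*121 + 101 = 343, q_3 = 2*6 + 5 = 17.
  i=4: a_4=1, p_4 = 1*343 + 121 = 464, q_4 = 1*17 + 6 = 23.
  i=5: a_5=5, p_5 = 5*464 + 343 = 2663, q_5 = 5*23 + 17 = 132.
Check: 2663^2 - 407*132^2 = 7091569 - 7091568 = 1, so (x, y) = (2663, 132) solves the equation, and by the theorem it is the least positive solution.

(x, y) = (2663, 132)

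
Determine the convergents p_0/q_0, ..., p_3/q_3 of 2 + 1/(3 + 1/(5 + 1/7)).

Using the convergent recurrence p_i = a_i*p_{i-1} + p_{i-2}, q_i = a_i*q_{i-1} + q_{i-2} with p_{-2}=0, p_{-1}=1, q_{-2}=1, q_{-1}=0:
  i=0: a_0=2, p_0 = 2*1 + 0 = 2, q_0 = 2*0 + 1 = 1.
  i=1: a_1=3, p_1 = 3*2 + 1 = 7, q_1 = 3*1 + 0 = 3.
  i=2: a_2=5, p_2 = 5*7 + 2 = 37, q_2 = 5*3 + 1 = 16.
  i=3: a_3=7, p_3 = 7*37 + 7 = 266, q_3 = 7*16 + 3 = 115.

2/1, 7/3, 37/16, 266/115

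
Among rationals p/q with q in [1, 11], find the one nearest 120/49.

Expand x = 120/49 as a continued fraction with the Euclidean algorithm:
  120 = 2*49 + 22, so a_0 = 2.
  49 = 2*22 + 5, so a_1 = 2.
  22 = 4*5 + 2, so a_2 = 4.
  5 = 2*2 + 1, so a_3 = 2.
  2 = 2*1 + 0, so a_4 = 2.
so x = [2; 2, 4, 2, 2].
Convergents (p_i = a_i*p_{i-1} + p_{i-2}, q_i = a_i*q_{i-1} + q_{i-2} with p_{-2}=0, p_{-1}=1, q_{-2}=1, q_{-1}=0), until the denominator exceeds 11:
  i=0: a_0=2, p_0 = 2*1 + 0 = 2, q_0 = 2*0 + 1 = 1.
  i=1: a_1=2, p_1 = 2*2 + 1 = 5, q_1 = 2*1 + 0 = 2.
  i=2: a_2=4, p_2 = 4*5 + 2 = 22, q_2 = 4*2 + 1 = 9.
  i=3: a_3=2, p_3 = 2*22 + 5 = 49, q_3 = 2*9 + 2 = 20.
q_3 = 20 > 11, so the last convergent with denominator <= 11 is p_2/q_2 = 22/9.
The closest fraction with denominator <= 11 is either p_2/q_2 or the intermediate fraction (k*p_2 + p_1)/(k*q_2 + q_1) with the largest k >= 1 whose denominator stays <= 11; these approach x as k grows, and every other convergent or intermediate fraction in range is farther away.
Largest k: floor((11 - q_1)/q_2) = floor((11 - 2)/9) = 1.
That gives (1*22 + 5)/(1*9 + 2) = 27/11.
Compare the errors: |x - 22/9| = |120*9 - 22*49|/(49*9) = 2/441, and |x - 27/11| = |120*11 - 27*49|/(49*11) = 3/539.
Cross-multiplying, 2*539 = 1078 < 1323 = 3*441, so 2/441 is smaller: the convergent 22/9 is closer to x than 27/11.

22/9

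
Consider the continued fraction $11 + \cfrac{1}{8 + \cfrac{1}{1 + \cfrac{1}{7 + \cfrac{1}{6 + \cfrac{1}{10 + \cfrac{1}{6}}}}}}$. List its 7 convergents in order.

11/1, 89/8, 100/9, 789/71, 4834/435, 49129/4421, 299608/26961

Using the convergent recurrence p_i = a_i*p_{i-1} + p_{i-2}, q_i = a_i*q_{i-1} + q_{i-2} with p_{-2}=0, p_{-1}=1, q_{-2}=1, q_{-1}=0:
  i=0: a_0=11, p_0 = 11*1 + 0 = 11, q_0 = 11*0 + 1 = 1.
  i=1: a_1=8, p_1 = 8*11 + 1 = 89, q_1 = 8*1 + 0 = 8.
  i=2: a_2=1, p_2 = 1*89 + 11 = 100, q_2 = 1*8 + 1 = 9.
  i=3: a_3=7, p_3 = 7*100 + 89 = 789, q_3 = 7*9 + 8 = 71.
  i=4: a_4=6, p_4 = 6*789 + 100 = 4834, q_4 = 6*71 + 9 = 435.
  i=5: a_5=10, p_5 = 10*4834 + 789 = 49129, q_5 = 10*435 + 71 = 4421.
  i=6: a_6=6, p_6 = 6*49129 + 4834 = 299608, q_6 = 6*4421 + 435 = 26961.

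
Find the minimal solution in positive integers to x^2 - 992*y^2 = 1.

(x, y) = (63, 2)

First expand sqrt(992) as a continued fraction. With x_i = (sqrt(992) + m_i)/d_i and (m_0, d_0) = (0, 1): a_0 = floor(sqrt(992)) = 31, since 31^2 = 961 <= 992 < 1024 = 32^2.
Iterate m_{i+1} = d_i*a_i - m_i, d_{i+1} = (992 - m_{i+1}^2)/d_i, a_{i+1} = floor((a_0 + m_{i+1})/d_{i+1}):
  m_1 = 1*31 - 0 = 31, d_1 = (992 - 31^2)/1 = 31/1 = 31, a_1 = floor((31 + 31)/31) = 2.
  m_2 = 31*2 - 31 = 31, d_2 = (992 - 31^2)/31 = 31/31 = 1, a_2 = floor((31 + 31)/1) = 62.
  m_3 = 1*62 - 31 = 31, d_3 = (992 - 31^2)/1 = 31/1 = 31: (m_3, d_3) = (m_1, d_1) = (31, 31), so from here the quotients repeat a_1, a_2; the period length is 2.
So sqrt(992) = [31; (2, 62)] with period length k = 2.
k is even, so the fundamental solution of x^2 - 992y^2 = 1 is (p_{k-1}, q_{k-1}) = (p_1, q_1); compute convergents through index 1.
Convergents (p_i = a_i*p_{i-1} + p_{i-2}, q_i = a_i*q_{i-1} + q_{i-2} with p_{-2}=0, p_{-1}=1, q_{-2}=1, q_{-1}=0):
  i=0: a_0=31, p_0 = 31*1 + 0 = 31, q_0 = 31*0 + 1 = 1.
  i=1: a_1=2, p_1 = 2*31 + 1 = 63, q_1 = 2*1 + 0 = 2.
Check: 63^2 - 992*2^2 = 3969 - 3968 = 1, so (x, y) = (63, 2) solves the equation, and by the theorem it is the least positive solution.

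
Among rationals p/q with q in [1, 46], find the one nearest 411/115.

143/40

Expand x = 411/115 as a continued fraction with the Euclidean algorithm:
  411 = 3*115 + 66, so a_0 = 3.
  115 = 1*66 + 49, so a_1 = 1.
  66 = 1*49 + 17, so a_2 = 1.
  49 = 2*17 + 15, so a_3 = 2.
  17 = 1*15 + 2, so a_4 = 1.
  15 = 7*2 + 1, so a_5 = 7.
  2 = 2*1 + 0, so a_6 = 2.
so x = [3; 1, 1, 2, 1, 7, 2].
Convergents (p_i = a_i*p_{i-1} + p_{i-2}, q_i = a_i*q_{i-1} + q_{i-2} with p_{-2}=0, p_{-1}=1, q_{-2}=1, q_{-1}=0), until the denominator exceeds 46:
  i=0: a_0=3, p_0 = 3*1 + 0 = 3, q_0 = 3*0 + 1 = 1.
  i=1: a_1=1, p_1 = 1*3 + 1 = 4, q_1 = 1*1 + 0 = 1.
  i=2: a_2=1, p_2 = 1*4 + 3 = 7, q_2 = 1*1 + 1 = 2.
  i=3: a_3=2, p_3 = 2*7 + 4 = 18, q_3 = 2*2 + 1 = 5.
  i=4: a_4=1, p_4 = 1*18 + 7 = 25, q_4 = 1*5 + 2 = 7.
  i=5: a_5=7, p_5 = 7*25 + 18 = 193, q_5 = 7*7 + 5 = 54.
q_5 = 54 > 46, so the last convergent with denominator <= 46 is p_4/q_4 = 25/7.
The closest fraction with denominator <= 46 is either p_4/q_4 or the intermediate fraction (k*p_4 + p_3)/(k*q_4 + q_3) with the largest k >= 1 whose denominator stays <= 46; these approach x as k grows, and every other convergent or intermediate fraction in range is farther away.
Largest k: floor((46 - q_3)/q_4) = floor((46 - 5)/7) = 5.
That gives (5*25 + 18)/(5*7 + 5) = 143/40.
Compare the errors: |x - 25/7| = |411*7 - 25*115|/(115*7) = 2/805, and |x - 143/40| = |411*40 - 143*115|/(115*40) = 5/4600.
Cross-multiplying, 5*805 = 4025 < 9200 = 2*4600, so 5/4600 is smaller: the intermediate fraction 143/40 is closer to x than 25/7.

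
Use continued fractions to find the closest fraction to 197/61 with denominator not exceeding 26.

Expand x = 197/61 as a continued fraction with the Euclidean algorithm:
  197 = 3*61 + 14, so a_0 = 3.
  61 = 4*14 + 5, so a_1 = 4.
  14 = 2*5 + 4, so a_2 = 2.
  5 = 1*4 + 1, so a_3 = 1.
  4 = 4*1 + 0, so a_4 = 4.
so x = [3; 4, 2, 1, 4].
Convergents (p_i = a_i*p_{i-1} + p_{i-2}, q_i = a_i*q_{i-1} + q_{i-2} with p_{-2}=0, p_{-1}=1, q_{-2}=1, q_{-1}=0), until the denominator exceeds 26:
  i=0: a_0=3, p_0 = 3*1 + 0 = 3, q_0 = 3*0 + 1 = 1.
  i=1: a_1=4, p_1 = 4*3 + 1 = 13, q_1 = 4*1 + 0 = 4.
  i=2: a_2=2, p_2 = 2*13 + 3 = 29, q_2 = 2*4 + 1 = 9.
  i=3: a_3=1, p_3 = 1*29 + 13 = 42, q_3 = 1*9 + 4 = 13.
  i=4: a_4=4, p_4 = 4*42 + 29 = 197, q_4 = 4*13 + 9 = 61.
q_4 = 61 > 26, so the last convergent with denominator <= 26 is p_3/q_3 = 42/13.
The closest fraction with denominator <= 26 is either p_3/q_3 or the intermediate fraction (k*p_3 + p_2)/(k*q_3 + q_2) with the largest k >= 1 whose denominator stays <= 26; these approach x as k grows, and every other convergent or intermediate fraction in range is farther away.
Largest k: floor((26 - q_2)/q_3) = floor((26 - 9)/13) = 1.
That gives (1*42 + 29)/(1*13 + 9) = 71/22.
Compare the errors: |x - 42/13| = |197*13 - 42*61|/(61*13) = 1/793, and |x - 71/22| = |197*22 - 71*61|/(61*22) = 3/1342.
Cross-multiplying, 1*1342 = 1342 < 2379 = 3*793, so 1/793 is smaller: the convergent 42/13 is closer to x than 71/22.

42/13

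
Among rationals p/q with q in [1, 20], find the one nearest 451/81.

39/7

Expand x = 451/81 as a continued fraction with the Euclidean algorithm:
  451 = 5*81 + 46, so a_0 = 5.
  81 = 1*46 + 35, so a_1 = 1.
  46 = 1*35 + 11, so a_2 = 1.
  35 = 3*11 + 2, so a_3 = 3.
  11 = 5*2 + 1, so a_4 = 5.
  2 = 2*1 + 0, so a_5 = 2.
so x = [5; 1, 1, 3, 5, 2].
Convergents (p_i = a_i*p_{i-1} + p_{i-2}, q_i = a_i*q_{i-1} + q_{i-2} with p_{-2}=0, p_{-1}=1, q_{-2}=1, q_{-1}=0), until the denominator exceeds 20:
  i=0: a_0=5, p_0 = 5*1 + 0 = 5, q_0 = 5*0 + 1 = 1.
  i=1: a_1=1, p_1 = 1*5 + 1 = 6, q_1 = 1*1 + 0 = 1.
  i=2: a_2=1, p_2 = 1*6 + 5 = 11, q_2 = 1*1 + 1 = 2.
  i=3: a_3=3, p_3 = 3*11 + 6 = 39, q_3 = 3*2 + 1 = 7.
  i=4: a_4=5, p_4 = 5*39 + 11 = 206, q_4 = 5*7 + 2 = 37.
q_4 = 37 > 20, so the last convergent with denominator <= 20 is p_3/q_3 = 39/7.
The closest fraction with denominator <= 20 is either p_3/q_3 or the intermediate fraction (k*p_3 + p_2)/(k*q_3 + q_2) with the largest k >= 1 whose denominator stays <= 20; these approach x as k grows, and every other convergent or intermediate fraction in range is farther away.
Largest k: floor((20 - q_2)/q_3) = floor((20 - 2)/7) = 2.
That gives (2*39 + 11)/(2*7 + 2) = 89/16.
Compare the errors: |x - 39/7| = |451*7 - 39*81|/(81*7) = 2/567, and |x - 89/16| = |451*16 - 89*81|/(81*16) = 7/1296.
Cross-multiplying, 2*1296 = 2592 < 3969 = 7*567, so 2/567 is smaller: the convergent 39/7 is closer to x than 89/16.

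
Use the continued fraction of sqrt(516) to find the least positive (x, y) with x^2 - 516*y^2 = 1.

First expand sqrt(516) as a continued fraction. With x_i = (sqrt(516) + m_i)/d_i and (m_0, d_0) = (0, 1): a_0 = floor(sqrt(516)) = 22, since 22^2 = 484 <= 516 < 529 = 23^2.
Iterate m_{i+1} = d_i*a_i - m_i, d_{i+1} = (516 - m_{i+1}^2)/d_i, a_{i+1} = floor((a_0 + m_{i+1})/d_{i+1}):
  m_1 = 1*22 - 0 = 22, d_1 = (516 - 22^2)/1 = 32/1 = 32, a_1 = floor((22 + 22)/32) = 1.
  m_2 = 32*1 - 22 = 10, d_2 = (516 - 10^2)/32 = 416/32 = 13, a_2 = floor((22 + 10)/13) = 2.
  m_3 = 13*2 - 10 = 16, d_3 = (516 - 16^2)/13 = 260/13 = 20, a_3 = floor((22 + 16)/20) = 1.
  m_4 = 20*1 - 16 = 4, d_4 = (516 - 4^2)/20 = 500/20 = 25, a_4 = floor((22 + 4)/25) = 1.
  m_5 = 25*1 - 4 = 21, d_5 = (516 - 21^2)/25 = 75/25 = 3, a_5 = floor((22 + 21)/3) = 14.
  m_6 = 3*14 - 21 = 21, d_6 = (516 - 21^2)/3 = 75/3 = 25, a_6 = floor((22 + 21)/25) = 1.
  m_7 = 25*1 - 21 = 4, d_7 = (516 - 4^2)/25 = 500/25 = 20, a_7 = floor((22 + 4)/20) = 1.
  m_8 = 20*1 - 4 = 16, d_8 = (516 - 16^2)/20 = 260/20 = 13, a_8 = floor((22 + 16)/13) = 2.
  m_9 = 13*2 - 16 = 10, d_9 = (516 - 10^2)/13 = 416/13 = 32, a_9 = floor((22 + 10)/32) = 1.
  m_10 = 32*1 - 10 = 22, d_10 = (516 - 22^2)/32 = 32/32 = 1, a_10 = floor((22 + 22)/1) = 44.
  m_11 = 1*44 - 22 = 22, d_11 = (516 - 22^2)/1 = 32/1 = 32: (m_11, d_11) = (m_1, d_1) = (22, 32), so from here the quotients repeat a_1, ..., a_10; the period length is 10.
So sqrt(516) = [22; (1, 2, 1, 1, 14, 1, 1, 2, 1, 44)] with period length k = 10.
k is even, so the fundamental solution of x^2 - 516y^2 = 1 is (p_{k-1}, q_{k-1}) = (p_9, q_9); compute convergents through index 9.
Convergents (p_i = a_i*p_{i-1} + p_{i-2}, q_i = a_i*q_{i-1} + q_{i-2} with p_{-2}=0, p_{-1}=1, q_{-2}=1, q_{-1}=0):
  i=0: a_0=22, p_0 = 22*1 + 0 = 22, q_0 = 22*0 + 1 = 1.
  i=1: a_1=1, p_1 = 1*22 + 1 = 23, q_1 = 1*1 + 0 = 1.
  i=2: a_2=2, p_2 = 2*23 + 22 = 68, q_2 = 2*1 + 1 = 3.
  i=3: a_3=1, p_3 = 1*68 + 23 = 91, q_3 = 1*3 + 1 = 4.
  i=4: a_4=1, p_4 = 1*91 + 68 = 159, q_4 = 1*4 + 3 = 7.
  i=5: a_5=14, p_5 = 14*159 + 91 = 2317, q_5 = 14*7 + 4 = 102.
  i=6: a_6=1, p_6 = 1*2317 + 159 = 2476, q_6 = 1*102 + 7 = 109.
  i=7: a_7=1, p_7 = 1*2476 + 2317 = 4793, q_7 = 1*109 + 102 = 211.
  i=8: a_8=2, p_8 = 2*4793 + 2476 = 12062, q_8 = 2*211 + 109 = 531.
  i=9: a_9=1, p_9 = 1*12062 + 4793 = 16855, q_9 = 1*531 + 211 = 742.
Check: 16855^2 - 516*742^2 = 284091025 - 284091024 = 1, so (x, y) = (16855, 742) solves the equation, and by the theorem it is the least positive solution.

(x, y) = (16855, 742)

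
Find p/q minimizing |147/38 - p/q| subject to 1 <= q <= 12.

Expand x = 147/38 as a continued fraction with the Euclidean algorithm:
  147 = 3*38 + 33, so a_0 = 3.
  38 = 1*33 + 5, so a_1 = 1.
  33 = 6*5 + 3, so a_2 = 6.
  5 = 1*3 + 2, so a_3 = 1.
  3 = 1*2 + 1, so a_4 = 1.
  2 = 2*1 + 0, so a_5 = 2.
so x = [3; 1, 6, 1, 1, 2].
Convergents (p_i = a_i*p_{i-1} + p_{i-2}, q_i = a_i*q_{i-1} + q_{i-2} with p_{-2}=0, p_{-1}=1, q_{-2}=1, q_{-1}=0), until the denominator exceeds 12:
  i=0: a_0=3, p_0 = 3*1 + 0 = 3, q_0 = 3*0 + 1 = 1.
  i=1: a_1=1, p_1 = 1*3 + 1 = 4, q_1 = 1*1 + 0 = 1.
  i=2: a_2=6, p_2 = 6*4 + 3 = 27, q_2 = 6*1 + 1 = 7.
  i=3: a_3=1, p_3 = 1*27 + 4 = 31, q_3 = 1*7 + 1 = 8.
  i=4: a_4=1, p_4 = 1*31 + 27 = 58, q_4 = 1*8 + 7 = 15.
q_4 = 15 > 12, so the last convergent with denominator <= 12 is p_3/q_3 = 31/8.
The closest fraction with denominator <= 12 is either p_3/q_3 or the intermediate fraction (k*p_3 + p_2)/(k*q_3 + q_2) with the largest k >= 1 whose denominator stays <= 12; these approach x as k grows, and every other convergent or intermediate fraction in range is farther away.
Largest k: floor((12 - q_2)/q_3) = floor((12 - 7)/8) = 0.
Since k = 0, no intermediate fraction beyond p_3/q_3 has denominator <= 12, so the convergent 31/8 is the closest (its error is |147*8 - 31*38|/(38*8) = 2/304).

31/8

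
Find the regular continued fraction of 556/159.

[3; 2, 79]

Run the Euclidean algorithm on 556 and 159; the successive quotients are the partial quotients a_0, a_1, ... (each step inverts the fractional part left over by the previous one):
  556 = 3*159 + 79, so a_0 = 3.
  159 = 2*79 + 1, so a_1 = 2.
  79 = 79*1 + 0, so a_2 = 79.
The remainder reaches 0 after 3 divisions, so the expansion has 3 partial quotients, read off in order.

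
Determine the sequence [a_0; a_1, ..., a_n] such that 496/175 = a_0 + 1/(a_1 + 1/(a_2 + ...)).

[2; 1, 5, 29]

Run the Euclidean algorithm on 496 and 175; the successive quotients are the partial quotients a_0, a_1, ... (each step inverts the fractional part left over by the previous one):
  496 = 2*175 + 146, so a_0 = 2.
  175 = 1*146 + 29, so a_1 = 1.
  146 = 5*29 + 1, so a_2 = 5.
  29 = 29*1 + 0, so a_3 = 29.
The remainder reaches 0 after 4 divisions, so the expansion has 4 partial quotients, read off in order.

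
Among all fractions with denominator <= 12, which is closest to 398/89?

Expand x = 398/89 as a continued fraction with the Euclidean algorithm:
  398 = 4*89 + 42, so a_0 = 4.
  89 = 2*42 + 5, so a_1 = 2.
  42 = 8*5 + 2, so a_2 = 8.
  5 = 2*2 + 1, so a_3 = 2.
  2 = 2*1 + 0, so a_4 = 2.
so x = [4; 2, 8, 2, 2].
Convergents (p_i = a_i*p_{i-1} + p_{i-2}, q_i = a_i*q_{i-1} + q_{i-2} with p_{-2}=0, p_{-1}=1, q_{-2}=1, q_{-1}=0), until the denominator exceeds 12:
  i=0: a_0=4, p_0 = 4*1 + 0 = 4, q_0 = 4*0 + 1 = 1.
  i=1: a_1=2, p_1 = 2*4 + 1 = 9, q_1 = 2*1 + 0 = 2.
  i=2: a_2=8, p_2 = 8*9 + 4 = 76, q_2 = 8*2 + 1 = 17.
q_2 = 17 > 12, so the last convergent with denominator <= 12 is p_1/q_1 = 9/2.
The closest fraction with denominator <= 12 is either p_1/q_1 or the intermediate fraction (k*p_1 + p_0)/(k*q_1 + q_0) with the largest k >= 1 whose denominator stays <= 12; these approach x as k grows, and every other convergent or intermediate fraction in range is farther away.
Largest k: floor((12 - q_0)/q_1) = floor((12 - 1)/2) = 5.
That gives (5*9 + 4)/(5*2 + 1) = 49/11.
Compare the errors: |x - 9/2| = |398*2 - 9*89|/(89*2) = 5/178, and |x - 49/11| = |398*11 - 49*89|/(89*11) = 17/979.
Cross-multiplying, 17*178 = 3026 < 4895 = 5*979, so 17/979 is smaller: the intermediate fraction 49/11 is closer to x than 9/2.

49/11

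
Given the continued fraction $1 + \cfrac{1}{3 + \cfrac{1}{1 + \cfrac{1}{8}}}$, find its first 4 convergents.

Using the convergent recurrence p_i = a_i*p_{i-1} + p_{i-2}, q_i = a_i*q_{i-1} + q_{i-2} with p_{-2}=0, p_{-1}=1, q_{-2}=1, q_{-1}=0:
  i=0: a_0=1, p_0 = 1*1 + 0 = 1, q_0 = 1*0 + 1 = 1.
  i=1: a_1=3, p_1 = 3*1 + 1 = 4, q_1 = 3*1 + 0 = 3.
  i=2: a_2=1, p_2 = 1*4 + 1 = 5, q_2 = 1*3 + 1 = 4.
  i=3: a_3=8, p_3 = 8*5 + 4 = 44, q_3 = 8*4 + 3 = 35.

1/1, 4/3, 5/4, 44/35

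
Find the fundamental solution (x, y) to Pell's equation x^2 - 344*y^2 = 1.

(x, y) = (10405, 561)

First expand sqrt(344) as a continued fraction. With x_i = (sqrt(344) + m_i)/d_i and (m_0, d_0) = (0, 1): a_0 = floor(sqrt(344)) = 18, since 18^2 = 324 <= 344 < 361 = 19^2.
Iterate m_{i+1} = d_i*a_i - m_i, d_{i+1} = (344 - m_{i+1}^2)/d_i, a_{i+1} = floor((a_0 + m_{i+1})/d_{i+1}):
  m_1 = 1*18 - 0 = 18, d_1 = (344 - 18^2)/1 = 20/1 = 20, a_1 = floor((18 + 18)/20) = 1.
  m_2 = 20*1 - 18 = 2, d_2 = (344 - 2^2)/20 = 340/20 = 17, a_2 = floor((18 + 2)/17) = 1.
  m_3 = 17*1 - 2 = 15, d_3 = (344 - 15^2)/17 = 119/17 = 7, a_3 = floor((18 + 15)/7) = 4.
  m_4 = 7*4 - 15 = 13, d_4 = (344 - 13^2)/7 = 175/7 = 25, a_4 = floor((18 + 13)/25) = 1.
  m_5 = 25*1 - 13 = 12, d_5 = (344 - 12^2)/25 = 200/25 = 8, a_5 = floor((18 + 12)/8) = 3.
  m_6 = 8*3 - 12 = 12, d_6 = (344 - 12^2)/8 = 200/8 = 25, a_6 = floor((18 + 12)/25) = 1.
  m_7 = 25*1 - 12 = 13, d_7 = (344 - 13^2)/25 = 175/25 = 7, a_7 = floor((18 + 13)/7) = 4.
  m_8 = 7*4 - 13 = 15, d_8 = (344 - 15^2)/7 = 119/7 = 17, a_8 = floor((18 + 15)/17) = 1.
  m_9 = 17*1 - 15 = 2, d_9 = (344 - 2^2)/17 = 340/17 = 20, a_9 = floor((18 + 2)/20) = 1.
  m_10 = 20*1 - 2 = 18, d_10 = (344 - 18^2)/20 = 20/20 = 1, a_10 = floor((18 + 18)/1) = 36.
  m_11 = 1*36 - 18 = 18, d_11 = (344 - 18^2)/1 = 20/1 = 20: (m_11, d_11) = (m_1, d_1) = (18, 20), so from here the quotients repeat a_1, ..., a_10; the period length is 10.
So sqrt(344) = [18; (1, 1, 4, 1, 3, 1, 4, 1, 1, 36)] with period length k = 10.
k is even, so the fundamental solution of x^2 - 344y^2 = 1 is (p_{k-1}, q_{k-1}) = (p_9, q_9); compute convergents through index 9.
Convergents (p_i = a_i*p_{i-1} + p_{i-2}, q_i = a_i*q_{i-1} + q_{i-2} with p_{-2}=0, p_{-1}=1, q_{-2}=1, q_{-1}=0):
  i=0: a_0=18, p_0 = 18*1 + 0 = 18, q_0 = 18*0 + 1 = 1.
  i=1: a_1=1, p_1 = 1*18 + 1 = 19, q_1 = 1*1 + 0 = 1.
  i=2: a_2=1, p_2 = 1*19 + 18 = 37, q_2 = 1*1 + 1 = 2.
  i=3: a_3=4, p_3 = 4*37 + 19 = 167, q_3 = 4*2 + 1 = 9.
  i=4: a_4=1, p_4 = 1*167 + 37 = 204, q_4 = 1*9 + 2 = 11.
  i=5: a_5=3, p_5 = 3*204 + 167 = 779, q_5 = 3*11 + 9 = 42.
  i=6: a_6=1, p_6 = 1*779 + 204 = 983, q_6 = 1*42 + 11 = 53.
  i=7: a_7=4, p_7 = 4*983 + 779 = 4711, q_7 = 4*53 + 42 = 254.
  i=8: a_8=1, p_8 = 1*4711 + 983 = 5694, q_8 = 1*254 + 53 = 307.
  i=9: a_9=1, p_9 = 1*5694 + 4711 = 10405, q_9 = 1*307 + 254 = 561.
Check: 10405^2 - 344*561^2 = 108264025 - 108264024 = 1, so (x, y) = (10405, 561) solves the equation, and by the theorem it is the least positive solution.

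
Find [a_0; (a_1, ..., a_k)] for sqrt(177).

[13; (3, 3, 2, 8, 2, 3, 3, 26)]

Write x_i = (sqrt(177) + m_i)/d_i with (m_0, d_0) = (0, 1). a_0 = floor(sqrt(177)) = 13, since 13^2 = 169 <= 177 < 196 = 14^2.
Iterate m_{i+1} = d_i*a_i - m_i, d_{i+1} = (177 - m_{i+1}^2)/d_i, a_{i+1} = floor((a_0 + m_{i+1})/d_{i+1}):
  m_1 = 1*13 - 0 = 13, d_1 = (177 - 13^2)/1 = 8/1 = 8, a_1 = floor((13 + 13)/8) = 3.
  m_2 = 8*3 - 13 = 11, d_2 = (177 - 11^2)/8 = 56/8 = 7, a_2 = floor((13 + 11)/7) = 3.
  m_3 = 7*3 - 11 = 10, d_3 = (177 - 10^2)/7 = 77/7 = 11, a_3 = floor((13 + 10)/11) = 2.
  m_4 = 11*2 - 10 = 12, d_4 = (177 - 12^2)/11 = 33/11 = 3, a_4 = floor((13 + 12)/3) = 8.
  m_5 = 3*8 - 12 = 12, d_5 = (177 - 12^2)/3 = 33/3 = 11, a_5 = floor((13 + 12)/11) = 2.
  m_6 = 11*2 - 12 = 10, d_6 = (177 - 10^2)/11 = 77/11 = 7, a_6 = floor((13 + 10)/7) = 3.
  m_7 = 7*3 - 10 = 11, d_7 = (177 - 11^2)/7 = 56/7 = 8, a_7 = floor((13 + 11)/8) = 3.
  m_8 = 8*3 - 11 = 13, d_8 = (177 - 13^2)/8 = 8/8 = 1, a_8 = floor((13 + 13)/1) = 26.
  m_9 = 1*26 - 13 = 13, d_9 = (177 - 13^2)/1 = 8/1 = 8: (m_9, d_9) = (m_1, d_1) = (13, 8), so from here the quotients repeat a_1, ..., a_8; the period length is 8.
Hence the expansion of sqrt(177) is a_0 = 13 followed by the repeating block 3, 3, 2, 8, 2, 3, 3, 26 (period 8).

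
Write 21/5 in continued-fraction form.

[4; 5]

Run the Euclidean algorithm on 21 and 5; the successive quotients are the partial quotients a_0, a_1, ... (each step inverts the fractional part left over by the previous one):
  21 = 4*5 + 1, so a_0 = 4.
  5 = 5*1 + 0, so a_1 = 5.
The remainder reaches 0 after 2 divisions, so the expansion has 2 partial quotients, read off in order.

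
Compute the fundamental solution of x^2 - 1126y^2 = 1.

(x, y) = (91205, 2718)

First expand sqrt(1126) as a continued fraction. With x_i = (sqrt(1126) + m_i)/d_i and (m_0, d_0) = (0, 1): a_0 = floor(sqrt(1126)) = 33, since 33^2 = 1089 <= 1126 < 1156 = 34^2.
Iterate m_{i+1} = d_i*a_i - m_i, d_{i+1} = (1126 - m_{i+1}^2)/d_i, a_{i+1} = floor((a_0 + m_{i+1})/d_{i+1}):
  m_1 = 1*33 - 0 = 33, d_1 = (1126 - 33^2)/1 = 37/1 = 37, a_1 = floor((33 + 33)/37) = 1.
  m_2 = 37*1 - 33 = 4, d_2 = (1126 - 4^2)/37 = 1110/37 = 30, a_2 = floor((33 + 4)/30) = 1.
  m_3 = 30*1 - 4 = 26, d_3 = (1126 - 26^2)/30 = 450/30 = 15, a_3 = floor((33 + 26)/15) = 3.
  m_4 = 15*3 - 26 = 19, d_4 = (1126 - 19^2)/15 = 765/15 = 51, a_4 = floor((33 + 19)/51) = 1.
  m_5 = 51*1 - 19 = 32, d_5 = (1126 - 32^2)/51 = 102/51 = 2, a_5 = floor((33 + 32)/2) = 32.
  m_6 = 2*32 - 32 = 32, d_6 = (1126 - 32^2)/2 = 102/2 = 51, a_6 = floor((33 + 32)/51) = 1.
  m_7 = 51*1 - 32 = 19, d_7 = (1126 - 19^2)/51 = 765/51 = 15, a_7 = floor((33 + 19)/15) = 3.
  m_8 = 15*3 - 19 = 26, d_8 = (1126 - 26^2)/15 = 450/15 = 30, a_8 = floor((33 + 26)/30) = 1.
  m_9 = 30*1 - 26 = 4, d_9 = (1126 - 4^2)/30 = 1110/30 = 37, a_9 = floor((33 + 4)/37) = 1.
  m_10 = 37*1 - 4 = 33, d_10 = (1126 - 33^2)/37 = 37/37 = 1, a_10 = floor((33 + 33)/1) = 66.
  m_11 = 1*66 - 33 = 33, d_11 = (1126 - 33^2)/1 = 37/1 = 37: (m_11, d_11) = (m_1, d_1) = (33, 37), so from here the quotients repeat a_1, ..., a_10; the period length is 10.
So sqrt(1126) = [33; (1, 1, 3, 1, 32, 1, 3, 1, 1, 66)] with period length k = 10.
k is even, so the fundamental solution of x^2 - 1126y^2 = 1 is (p_{k-1}, q_{k-1}) = (p_9, q_9); compute convergents through index 9.
Convergents (p_i = a_i*p_{i-1} + p_{i-2}, q_i = a_i*q_{i-1} + q_{i-2} with p_{-2}=0, p_{-1}=1, q_{-2}=1, q_{-1}=0):
  i=0: a_0=33, p_0 = 33*1 + 0 = 33, q_0 = 33*0 + 1 = 1.
  i=1: a_1=1, p_1 = 1*33 + 1 = 34, q_1 = 1*1 + 0 = 1.
  i=2: a_2=1, p_2 = 1*34 + 33 = 67, q_2 = 1*1 + 1 = 2.
  i=3: a_3=3, p_3 = 3*67 + 34 = 235, q_3 = 3*2 + 1 = 7.
  i=4: a_4=1, p_4 = 1*235 + 67 = 302, q_4 = 1*7 + 2 = 9.
  i=5: a_5=32, p_5 = 32*302 + 235 = 9899, q_5 = 32*9 + 7 = 295.
  i=6: a_6=1, p_6 = 1*9899 + 302 = 10201, q_6 = 1*295 + 9 = 304.
  i=7: a_7=3, p_7 = 3*10201 + 9899 = 40502, q_7 = 3*304 + 295 = 1207.
  i=8: a_8=1, p_8 = 1*40502 + 10201 = 50703, q_8 = 1*1207 + 304 = 1511.
  i=9: a_9=1, p_9 = 1*50703 + 40502 = 91205, q_9 = 1*1511 + 1207 = 2718.
Check: 91205^2 - 1126*2718^2 = 8318352025 - 8318352024 = 1, so (x, y) = (91205, 2718) solves the equation, and by the theorem it is the least positive solution.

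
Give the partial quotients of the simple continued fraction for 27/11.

Run the Euclidean algorithm on 27 and 11; the successive quotients are the partial quotients a_0, a_1, ... (each step inverts the fractional part left over by the previous one):
  27 = 2*11 + 5, so a_0 = 2.
  11 = 2*5 + 1, so a_1 = 2.
  5 = 5*1 + 0, so a_2 = 5.
The remainder reaches 0 after 3 divisions, so the expansion has 3 partial quotients, read off in order.

[2; 2, 5]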